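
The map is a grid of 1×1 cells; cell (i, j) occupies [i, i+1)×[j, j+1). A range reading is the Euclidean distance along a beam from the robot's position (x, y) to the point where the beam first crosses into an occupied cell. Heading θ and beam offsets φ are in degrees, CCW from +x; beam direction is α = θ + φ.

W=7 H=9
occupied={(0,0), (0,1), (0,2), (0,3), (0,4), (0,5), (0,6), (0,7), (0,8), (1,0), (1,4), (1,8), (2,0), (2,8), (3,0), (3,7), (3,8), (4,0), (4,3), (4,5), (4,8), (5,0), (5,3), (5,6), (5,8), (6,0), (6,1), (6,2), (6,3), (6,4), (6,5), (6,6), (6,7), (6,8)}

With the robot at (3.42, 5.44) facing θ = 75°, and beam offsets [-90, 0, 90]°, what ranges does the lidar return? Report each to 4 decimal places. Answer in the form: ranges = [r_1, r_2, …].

beam 1: φ=-90°, α=345°
  dir = (cos 345°, sin 345°) = (0.9659, -0.2588); from cell (3,5)
  next x-line at t=0.6005, next y-line at t=1.7000; Δt_x=1.0353, Δt_y=3.8637
    x: enter (4,5) at t=0.6005 ← occupied
  → r_1 = 0.6005
beam 2: φ=0°, α=75°
  dir = (cos 75°, sin 75°) = (0.2588, 0.9659); from cell (3,5)
  next x-line at t=2.2409, next y-line at t=0.5798; Δt_x=3.8637, Δt_y=1.0353
    y: enter (3,6) at t=0.5798
    y: enter (3,7) at t=1.6150 ← occupied
  → r_2 = 1.6150
beam 3: φ=90°, α=165°
  dir = (cos 165°, sin 165°) = (-0.9659, 0.2588); from cell (3,5)
  next x-line at t=0.4348, next y-line at t=2.1637; Δt_x=1.0353, Δt_y=3.8637
    x: enter (2,5) at t=0.4348
    x: enter (1,5) at t=1.4701
    y: enter (1,6) at t=2.1637
    x: enter (0,6) at t=2.5054 ← occupied
  → r_3 = 2.5054

ranges = [0.6005, 1.6150, 2.5054]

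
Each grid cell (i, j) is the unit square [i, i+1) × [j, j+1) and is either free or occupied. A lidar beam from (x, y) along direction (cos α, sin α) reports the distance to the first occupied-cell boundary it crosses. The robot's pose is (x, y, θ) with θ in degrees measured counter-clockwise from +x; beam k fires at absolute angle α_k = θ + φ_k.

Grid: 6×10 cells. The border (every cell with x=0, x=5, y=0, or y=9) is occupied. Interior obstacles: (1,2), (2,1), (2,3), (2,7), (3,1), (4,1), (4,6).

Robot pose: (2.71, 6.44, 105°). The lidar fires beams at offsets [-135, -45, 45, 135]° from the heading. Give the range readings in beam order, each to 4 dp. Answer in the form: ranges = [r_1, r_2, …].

ranges = [2.6443, 2.9560, 1.9745, 3.4200]

beam 1: φ=-135°, α=330°
  dir = (cos 330°, sin 330°) = (0.8660, -0.5000); from cell (2,6)
  next x-line at t=0.3349, next y-line at t=0.8800; Δt_x=1.1547, Δt_y=2.0000
    x: enter (3,6) at t=0.3349
    y: enter (3,5) at t=0.8800
    x: enter (4,5) at t=1.4896
    x: enter (5,5) at t=2.6443 ← occupied
  → r_1 = 2.6443
beam 2: φ=-45°, α=60°
  dir = (cos 60°, sin 60°) = (0.5000, 0.8660); from cell (2,6)
  next x-line at t=0.5800, next y-line at t=0.6466; Δt_x=2.0000, Δt_y=1.1547
    x: enter (3,6) at t=0.5800
    y: enter (3,7) at t=0.6466
    y: enter (3,8) at t=1.8013
    x: enter (4,8) at t=2.5800
    y: enter (4,9) at t=2.9560 ← occupied
  → r_2 = 2.9560
beam 3: φ=45°, α=150°
  dir = (cos 150°, sin 150°) = (-0.8660, 0.5000); from cell (2,6)
  next x-line at t=0.8198, next y-line at t=1.1200; Δt_x=1.1547, Δt_y=2.0000
    x: enter (1,6) at t=0.8198
    y: enter (1,7) at t=1.1200
    x: enter (0,7) at t=1.9745 ← occupied
  → r_3 = 1.9745
beam 4: φ=135°, α=240°
  dir = (cos 240°, sin 240°) = (-0.5000, -0.8660); from cell (2,6)
  next x-line at t=1.4200, next y-line at t=0.5081; Δt_x=2.0000, Δt_y=1.1547
    y: enter (2,5) at t=0.5081
    x: enter (1,5) at t=1.4200
    y: enter (1,4) at t=1.6628
    y: enter (1,3) at t=2.8175
    x: enter (0,3) at t=3.4200 ← occupied
  → r_4 = 3.4200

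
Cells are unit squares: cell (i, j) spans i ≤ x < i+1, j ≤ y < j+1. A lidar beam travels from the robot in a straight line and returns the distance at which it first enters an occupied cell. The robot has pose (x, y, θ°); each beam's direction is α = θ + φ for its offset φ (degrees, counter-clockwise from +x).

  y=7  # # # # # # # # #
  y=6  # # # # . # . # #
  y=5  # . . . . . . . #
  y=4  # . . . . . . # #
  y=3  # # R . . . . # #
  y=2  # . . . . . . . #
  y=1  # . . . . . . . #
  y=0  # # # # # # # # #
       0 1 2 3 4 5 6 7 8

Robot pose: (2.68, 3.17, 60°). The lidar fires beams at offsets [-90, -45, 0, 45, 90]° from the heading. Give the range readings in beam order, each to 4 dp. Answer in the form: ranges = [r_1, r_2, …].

beam 1: φ=-90°, α=330°
  dir = (cos 330°, sin 330°) = (0.8660, -0.5000); from cell (2,3)
  next x-line at t=0.3695, next y-line at t=0.3400; Δt_x=1.1547, Δt_y=2.0000
    y: enter (2,2) at t=0.3400
    x: enter (3,2) at t=0.3695
    x: enter (4,2) at t=1.5242
    y: enter (4,1) at t=2.3400
    x: enter (5,1) at t=2.6789
    x: enter (6,1) at t=3.8336
    y: enter (6,0) at t=4.3400 ← occupied
  → r_1 = 4.3400
beam 2: φ=-45°, α=15°
  dir = (cos 15°, sin 15°) = (0.9659, 0.2588); from cell (2,3)
  next x-line at t=0.3313, next y-line at t=3.2069; Δt_x=1.0353, Δt_y=3.8637
    x: enter (3,3) at t=0.3313
    x: enter (4,3) at t=1.3666
    x: enter (5,3) at t=2.4018
    y: enter (5,4) at t=3.2069
    x: enter (6,4) at t=3.4371
    x: enter (7,4) at t=4.4724 ← occupied
  → r_2 = 4.4724
beam 3: φ=0°, α=60°
  dir = (cos 60°, sin 60°) = (0.5000, 0.8660); from cell (2,3)
  next x-line at t=0.6400, next y-line at t=0.9584; Δt_x=2.0000, Δt_y=1.1547
    x: enter (3,3) at t=0.6400
    y: enter (3,4) at t=0.9584
    y: enter (3,5) at t=2.1131
    x: enter (4,5) at t=2.6400
    y: enter (4,6) at t=3.2678
    y: enter (4,7) at t=4.4225 ← occupied
  → r_3 = 4.4225
beam 4: φ=45°, α=105°
  dir = (cos 105°, sin 105°) = (-0.2588, 0.9659); from cell (2,3)
  next x-line at t=2.6273, next y-line at t=0.8593; Δt_x=3.8637, Δt_y=1.0353
    y: enter (2,4) at t=0.8593
    y: enter (2,5) at t=1.8946
    x: enter (1,5) at t=2.6273
    y: enter (1,6) at t=2.9298 ← occupied
  → r_4 = 2.9298
beam 5: φ=90°, α=150°
  dir = (cos 150°, sin 150°) = (-0.8660, 0.5000); from cell (2,3)
  next x-line at t=0.7852, next y-line at t=1.6600; Δt_x=1.1547, Δt_y=2.0000
    x: enter (1,3) at t=0.7852 ← occupied
  → r_5 = 0.7852

ranges = [4.3400, 4.4724, 4.4225, 2.9298, 0.7852]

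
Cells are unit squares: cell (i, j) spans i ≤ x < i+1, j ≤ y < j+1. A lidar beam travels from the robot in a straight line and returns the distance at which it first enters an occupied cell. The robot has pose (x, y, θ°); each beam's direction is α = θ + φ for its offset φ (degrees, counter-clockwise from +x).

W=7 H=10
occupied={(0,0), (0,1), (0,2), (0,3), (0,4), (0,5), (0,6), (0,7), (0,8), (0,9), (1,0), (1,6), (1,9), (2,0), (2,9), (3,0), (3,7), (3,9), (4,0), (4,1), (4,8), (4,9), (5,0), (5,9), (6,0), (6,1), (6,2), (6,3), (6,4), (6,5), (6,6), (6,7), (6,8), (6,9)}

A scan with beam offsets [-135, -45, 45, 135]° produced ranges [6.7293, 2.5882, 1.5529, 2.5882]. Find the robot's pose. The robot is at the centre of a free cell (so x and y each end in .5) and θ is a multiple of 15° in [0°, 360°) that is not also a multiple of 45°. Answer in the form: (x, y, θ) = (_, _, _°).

Enumerate (i+0.5, j+0.5, θ) over the 36 free cells and 16 admissible headings. For each, cast all 4 beams and compare to the given ranges.
  (3.5, 5.5, 75°): beam 1 = 5.0000 ≠ 6.7293 ✗
  (4.5, 5.5, 60°): beam 1 = 4.6587 ≠ 6.7293 ✗
  (3.5, 8.5, 330°): beam 1 = 2.5882 ≠ 6.7293 ✗
  …
  (3.5, 2.5, 240°): r_1=6.7293, r_2=2.5882, r_3=1.5529, r_4=2.5882 — all match ✓
Unique over the lattice → pose = (3.5, 2.5, 240°).

(x, y, θ) = (3.5, 2.5, 240°)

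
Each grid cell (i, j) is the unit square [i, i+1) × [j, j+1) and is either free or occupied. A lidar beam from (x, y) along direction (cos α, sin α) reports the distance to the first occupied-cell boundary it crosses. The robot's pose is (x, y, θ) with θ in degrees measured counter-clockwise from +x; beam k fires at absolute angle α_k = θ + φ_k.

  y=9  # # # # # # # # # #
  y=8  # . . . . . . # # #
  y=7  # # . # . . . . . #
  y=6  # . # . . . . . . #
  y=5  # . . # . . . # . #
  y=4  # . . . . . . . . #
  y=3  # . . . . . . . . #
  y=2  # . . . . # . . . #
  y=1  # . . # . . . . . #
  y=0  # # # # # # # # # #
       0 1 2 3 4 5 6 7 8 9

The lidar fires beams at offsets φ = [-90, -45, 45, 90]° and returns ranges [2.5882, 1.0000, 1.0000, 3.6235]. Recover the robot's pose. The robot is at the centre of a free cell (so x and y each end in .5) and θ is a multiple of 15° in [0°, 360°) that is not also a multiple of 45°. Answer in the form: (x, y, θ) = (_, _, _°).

Enumerate (i+0.5, j+0.5, θ) over the 55 free cells and 16 admissible headings. For each, cast all 4 beams and compare to the given ranges.
  (2.5, 2.5, 150°): beam 1 = 2.8868 ≠ 2.5882 ✗
  (5.5, 8.5, 195°): beam 1 = 0.5176 ≠ 2.5882 ✗
  (1.5, 8.5, 60°): beam 1 = 1.7321 ≠ 2.5882 ✗
  (6.5, 2.5, 150°): beam 1 = 2.8868 ≠ 2.5882 ✗
  (1.5, 6.5, 210°): beam 1 = 0.5774 ≠ 2.5882 ✗
  …
  (4.5, 6.5, 195°): r_1=2.5882, r_2=1.0000, r_3=1.0000, r_4=3.6235 — all match ✓
Only this pose fits every beam.

(x, y, θ) = (4.5, 6.5, 195°)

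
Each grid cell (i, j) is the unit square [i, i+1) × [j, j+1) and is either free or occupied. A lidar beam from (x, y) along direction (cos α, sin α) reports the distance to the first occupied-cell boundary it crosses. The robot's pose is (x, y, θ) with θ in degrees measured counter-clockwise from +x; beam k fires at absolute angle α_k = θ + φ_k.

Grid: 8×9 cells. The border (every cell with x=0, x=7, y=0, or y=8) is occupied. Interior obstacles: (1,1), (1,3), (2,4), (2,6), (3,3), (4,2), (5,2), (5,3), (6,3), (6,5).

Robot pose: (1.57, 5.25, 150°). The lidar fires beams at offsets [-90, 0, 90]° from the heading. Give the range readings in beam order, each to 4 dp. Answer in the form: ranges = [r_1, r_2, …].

ranges = [0.8660, 0.6582, 1.1400]

beam 1: φ=-90°, α=60°
  cosα=0.5000 sinα=0.8660 | (1,5) | tMaxX 0.8600 tMaxY 0.8660 | tΔX 2.0000 tΔY 1.1547
    t=0.8600 [x] (2,5)
    t=0.8660 [y] (2,6) — stop
  → r_1 = 0.8660
beam 2: φ=0°, α=150°
  cosα=-0.8660 sinα=0.5000 | (1,5) | tMaxX 0.6582 tMaxY 1.5000 | tΔX 1.1547 tΔY 2.0000
    t=0.6582 [x] (0,5) — stop
  → r_2 = 0.6582
beam 3: φ=90°, α=240°
  cosα=-0.5000 sinα=-0.8660 | (1,5) | tMaxX 1.1400 tMaxY 0.2887 | tΔX 2.0000 tΔY 1.1547
    t=0.2887 [y] (1,4)
    t=1.1400 [x] (0,4) — stop
  → r_3 = 1.1400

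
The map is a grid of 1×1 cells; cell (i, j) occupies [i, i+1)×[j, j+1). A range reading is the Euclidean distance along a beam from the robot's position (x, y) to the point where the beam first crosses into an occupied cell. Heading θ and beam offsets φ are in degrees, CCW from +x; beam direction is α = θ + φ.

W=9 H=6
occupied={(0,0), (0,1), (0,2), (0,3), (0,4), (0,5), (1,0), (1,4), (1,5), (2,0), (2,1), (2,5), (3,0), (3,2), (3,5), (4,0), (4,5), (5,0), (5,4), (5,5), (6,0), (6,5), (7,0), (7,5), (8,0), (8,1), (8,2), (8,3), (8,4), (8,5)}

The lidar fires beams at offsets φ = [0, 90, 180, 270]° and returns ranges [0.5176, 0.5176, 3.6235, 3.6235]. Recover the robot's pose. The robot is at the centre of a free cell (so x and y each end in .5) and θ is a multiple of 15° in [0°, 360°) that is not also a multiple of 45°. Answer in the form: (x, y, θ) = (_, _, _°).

(x, y, θ) = (4.5, 4.5, 15°)

Enumerate (i+0.5, j+0.5, θ) over the 24 free cells and 16 admissible headings. For each, cast all 4 beams and compare to the given ranges.
  (4.5, 4.5, 255°): beam 1 = 1.9319 ≠ 0.5176 ✗
  (5.5, 1.5, 75°): beam 1 = 3.6235 ≠ 0.5176 ✗
  (4.5, 3.5, 75°): beam 1 = 1.5529 ≠ 0.5176 ✗
  (3.5, 3.5, 75°): beam 1 = 1.5529 ≠ 0.5176 ✗
  …
  (4.5, 4.5, 15°): r_1=0.5176, r_2=0.5176, r_3=3.6235, r_4=3.6235 — all match ✓
Only this pose fits every beam.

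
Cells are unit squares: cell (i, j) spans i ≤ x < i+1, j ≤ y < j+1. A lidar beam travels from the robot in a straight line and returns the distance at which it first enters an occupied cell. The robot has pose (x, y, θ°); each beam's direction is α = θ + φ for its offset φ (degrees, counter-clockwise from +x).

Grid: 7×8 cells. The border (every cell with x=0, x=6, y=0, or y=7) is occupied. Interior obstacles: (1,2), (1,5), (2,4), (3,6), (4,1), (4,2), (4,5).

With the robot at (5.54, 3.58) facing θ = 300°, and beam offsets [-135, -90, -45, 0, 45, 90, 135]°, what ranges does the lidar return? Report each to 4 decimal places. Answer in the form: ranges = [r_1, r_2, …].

ranges = [2.6296, 1.1600, 2.0864, 0.9200, 0.4762, 0.5312, 1.7773]

beam 1: φ=-135°, α=165°
  direction (-0.9659, 0.2588); cell (5,3); t to first gridline: x 0.5590, y 1.6228 (then +1.0353 / +3.8637)
    (4,3) via x @ 0.5590
    (3,3) via x @ 1.5943
    (3,4) via y @ 1.6228
    (2,4) via x @ 2.6296  # hit
  → r_1 = 2.6296
beam 2: φ=-90°, α=210°
  direction (-0.8660, -0.5000); cell (5,3); t to first gridline: x 0.6235, y 1.1600 (then +1.1547 / +2.0000)
    (4,3) via x @ 0.6235
    (4,2) via y @ 1.1600  # hit
  → r_2 = 1.1600
beam 3: φ=-45°, α=255°
  direction (-0.2588, -0.9659); cell (5,3); t to first gridline: x 2.0864, y 0.6005 (then +3.8637 / +1.0353)
    (5,2) via y @ 0.6005
    (5,1) via y @ 1.6357
    (4,1) via x @ 2.0864  # hit
  → r_3 = 2.0864
beam 4: φ=0°, α=300°
  direction (0.5000, -0.8660); cell (5,3); t to first gridline: x 0.9200, y 0.6697 (then +2.0000 / +1.1547)
    (5,2) via y @ 0.6697
    (6,2) via x @ 0.9200  # hit
  → r_4 = 0.9200
beam 5: φ=45°, α=345°
  direction (0.9659, -0.2588); cell (5,3); t to first gridline: x 0.4762, y 2.2409 (then +1.0353 / +3.8637)
    (6,3) via x @ 0.4762  # hit
  → r_5 = 0.4762
beam 6: φ=90°, α=30°
  direction (0.8660, 0.5000); cell (5,3); t to first gridline: x 0.5312, y 0.8400 (then +1.1547 / +2.0000)
    (6,3) via x @ 0.5312  # hit
  → r_6 = 0.5312
beam 7: φ=135°, α=75°
  direction (0.2588, 0.9659); cell (5,3); t to first gridline: x 1.7773, y 0.4348 (then +3.8637 / +1.0353)
    (5,4) via y @ 0.4348
    (5,5) via y @ 1.4701
    (6,5) via x @ 1.7773  # hit
  → r_7 = 1.7773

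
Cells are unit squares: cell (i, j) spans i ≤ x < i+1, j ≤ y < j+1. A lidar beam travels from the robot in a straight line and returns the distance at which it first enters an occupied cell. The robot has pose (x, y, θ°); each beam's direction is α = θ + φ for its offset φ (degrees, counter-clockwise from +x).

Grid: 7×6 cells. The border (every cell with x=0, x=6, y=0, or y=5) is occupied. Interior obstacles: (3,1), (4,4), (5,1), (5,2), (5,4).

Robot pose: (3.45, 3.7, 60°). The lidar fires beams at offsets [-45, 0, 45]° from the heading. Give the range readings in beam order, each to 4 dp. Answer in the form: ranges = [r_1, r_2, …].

beam 1: φ=-45°, α=15°
  direction (0.9659, 0.2588); cell (3,3); t to first gridline: x 0.5694, y 1.1591 (then +1.0353 / +3.8637)
    (4,3) via x @ 0.5694
    (4,4) via y @ 1.1591  # hit
  → r_1 = 1.1591
beam 2: φ=0°, α=60°
  direction (0.5000, 0.8660); cell (3,3); t to first gridline: x 1.1000, y 0.3464 (then +2.0000 / +1.1547)
    (3,4) via y @ 0.3464
    (4,4) via x @ 1.1000  # hit
  → r_2 = 1.1000
beam 3: φ=45°, α=105°
  direction (-0.2588, 0.9659); cell (3,3); t to first gridline: x 1.7387, y 0.3106 (then +3.8637 / +1.0353)
    (3,4) via y @ 0.3106
    (3,5) via y @ 1.3459  # hit
  → r_3 = 1.3459

ranges = [1.1591, 1.1000, 1.3459]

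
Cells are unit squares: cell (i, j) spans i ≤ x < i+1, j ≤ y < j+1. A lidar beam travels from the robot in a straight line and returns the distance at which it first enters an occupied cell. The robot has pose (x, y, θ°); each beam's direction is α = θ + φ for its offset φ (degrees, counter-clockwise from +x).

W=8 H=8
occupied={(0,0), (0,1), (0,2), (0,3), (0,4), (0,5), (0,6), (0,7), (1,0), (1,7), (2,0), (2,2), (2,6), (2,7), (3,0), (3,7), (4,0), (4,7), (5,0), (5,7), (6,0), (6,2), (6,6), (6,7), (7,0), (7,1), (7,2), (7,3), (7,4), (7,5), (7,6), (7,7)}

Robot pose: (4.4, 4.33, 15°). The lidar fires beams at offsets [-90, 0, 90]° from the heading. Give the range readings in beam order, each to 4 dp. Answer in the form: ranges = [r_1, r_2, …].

beam 1: φ=-90°, α=285°
  direction (0.2588, -0.9659); cell (4,4); t to first gridline: x 2.3182, y 0.3416 (then +3.8637 / +1.0353)
    (4,3) via y @ 0.3416
    (4,2) via y @ 1.3769
    (5,2) via x @ 2.3182
    (5,1) via y @ 2.4122
    (5,0) via y @ 3.4475  # hit
  → r_1 = 3.4475
beam 2: φ=0°, α=15°
  direction (0.9659, 0.2588); cell (4,4); t to first gridline: x 0.6212, y 2.5887 (then +1.0353 / +3.8637)
    (5,4) via x @ 0.6212
    (6,4) via x @ 1.6564
    (6,5) via y @ 2.5887
    (7,5) via x @ 2.6917  # hit
  → r_2 = 2.6917
beam 3: φ=90°, α=105°
  direction (-0.2588, 0.9659); cell (4,4); t to first gridline: x 1.5455, y 0.6936 (then +3.8637 / +1.0353)
    (4,5) via y @ 0.6936
    (3,5) via x @ 1.5455
    (3,6) via y @ 1.7289
    (3,7) via y @ 2.7642  # hit
  → r_3 = 2.7642

ranges = [3.4475, 2.6917, 2.7642]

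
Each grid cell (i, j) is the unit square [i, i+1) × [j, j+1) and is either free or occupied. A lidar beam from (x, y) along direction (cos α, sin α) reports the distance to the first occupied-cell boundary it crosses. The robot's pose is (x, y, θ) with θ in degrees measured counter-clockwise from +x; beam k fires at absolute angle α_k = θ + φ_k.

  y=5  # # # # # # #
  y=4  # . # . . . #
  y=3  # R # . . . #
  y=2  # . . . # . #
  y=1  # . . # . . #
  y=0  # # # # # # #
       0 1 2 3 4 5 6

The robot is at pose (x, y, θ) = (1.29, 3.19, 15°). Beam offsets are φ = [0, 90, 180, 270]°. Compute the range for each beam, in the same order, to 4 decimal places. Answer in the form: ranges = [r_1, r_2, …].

beam 1: φ=0°, α=15°
  cosα=0.9659 sinα=0.2588 | (1,3) | tMaxX 0.7350 tMaxY 3.1296 | tΔX 1.0353 tΔY 3.8637
    t=0.7350 [x] (2,3) — stop
  → r_1 = 0.7350
beam 2: φ=90°, α=105°
  cosα=-0.2588 sinα=0.9659 | (1,3) | tMaxX 1.1205 tMaxY 0.8386 | tΔX 3.8637 tΔY 1.0353
    t=0.8386 [y] (1,4)
    t=1.1205 [x] (0,4) — stop
  → r_2 = 1.1205
beam 3: φ=180°, α=195°
  cosα=-0.9659 sinα=-0.2588 | (1,3) | tMaxX 0.3002 tMaxY 0.7341 | tΔX 1.0353 tΔY 3.8637
    t=0.3002 [x] (0,3) — stop
  → r_3 = 0.3002
beam 4: φ=270°, α=285°
  cosα=0.2588 sinα=-0.9659 | (1,3) | tMaxX 2.7432 tMaxY 0.1967 | tΔX 3.8637 tΔY 1.0353
    t=0.1967 [y] (1,2)
    t=1.2320 [y] (1,1)
    t=2.2673 [y] (1,0) — stop
  → r_4 = 2.2673

ranges = [0.7350, 1.1205, 0.3002, 2.2673]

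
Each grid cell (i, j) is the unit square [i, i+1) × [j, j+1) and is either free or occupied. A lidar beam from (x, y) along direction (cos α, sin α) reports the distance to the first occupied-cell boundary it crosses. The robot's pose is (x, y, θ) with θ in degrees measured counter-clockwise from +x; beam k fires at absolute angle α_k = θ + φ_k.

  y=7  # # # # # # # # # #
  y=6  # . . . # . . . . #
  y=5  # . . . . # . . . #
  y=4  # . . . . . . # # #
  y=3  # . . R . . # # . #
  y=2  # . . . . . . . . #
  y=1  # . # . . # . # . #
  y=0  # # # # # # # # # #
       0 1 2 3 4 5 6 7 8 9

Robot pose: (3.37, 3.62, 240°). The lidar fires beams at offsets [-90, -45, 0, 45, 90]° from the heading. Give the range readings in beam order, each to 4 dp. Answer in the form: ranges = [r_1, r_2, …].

ranges = [2.7366, 2.4536, 1.8706, 2.7124, 4.1916]

beam 1: φ=-90°, α=150°
  dir = (cos 150°, sin 150°) = (-0.8660, 0.5000); from cell (3,3)
  next x-line at t=0.4272, next y-line at t=0.7600; Δt_x=1.1547, Δt_y=2.0000
    x: enter (2,3) at t=0.4272
    y: enter (2,4) at t=0.7600
    x: enter (1,4) at t=1.5819
    x: enter (0,4) at t=2.7366 ← occupied
  → r_1 = 2.7366
beam 2: φ=-45°, α=195°
  dir = (cos 195°, sin 195°) = (-0.9659, -0.2588); from cell (3,3)
  next x-line at t=0.3831, next y-line at t=2.3955; Δt_x=1.0353, Δt_y=3.8637
    x: enter (2,3) at t=0.3831
    x: enter (1,3) at t=1.4183
    y: enter (1,2) at t=2.3955
    x: enter (0,2) at t=2.4536 ← occupied
  → r_2 = 2.4536
beam 3: φ=0°, α=240°
  dir = (cos 240°, sin 240°) = (-0.5000, -0.8660); from cell (3,3)
  next x-line at t=0.7400, next y-line at t=0.7159; Δt_x=2.0000, Δt_y=1.1547
    y: enter (3,2) at t=0.7159
    x: enter (2,2) at t=0.7400
    y: enter (2,1) at t=1.8706 ← occupied
  → r_3 = 1.8706
beam 4: φ=45°, α=285°
  dir = (cos 285°, sin 285°) = (0.2588, -0.9659); from cell (3,3)
  next x-line at t=2.4341, next y-line at t=0.6419; Δt_x=3.8637, Δt_y=1.0353
    y: enter (3,2) at t=0.6419
    y: enter (3,1) at t=1.6771
    x: enter (4,1) at t=2.4341
    y: enter (4,0) at t=2.7124 ← occupied
  → r_4 = 2.7124
beam 5: φ=90°, α=330°
  dir = (cos 330°, sin 330°) = (0.8660, -0.5000); from cell (3,3)
  next x-line at t=0.7275, next y-line at t=1.2400; Δt_x=1.1547, Δt_y=2.0000
    x: enter (4,3) at t=0.7275
    y: enter (4,2) at t=1.2400
    x: enter (5,2) at t=1.8822
    x: enter (6,2) at t=3.0369
    y: enter (6,1) at t=3.2400
    x: enter (7,1) at t=4.1916 ← occupied
  → r_5 = 4.1916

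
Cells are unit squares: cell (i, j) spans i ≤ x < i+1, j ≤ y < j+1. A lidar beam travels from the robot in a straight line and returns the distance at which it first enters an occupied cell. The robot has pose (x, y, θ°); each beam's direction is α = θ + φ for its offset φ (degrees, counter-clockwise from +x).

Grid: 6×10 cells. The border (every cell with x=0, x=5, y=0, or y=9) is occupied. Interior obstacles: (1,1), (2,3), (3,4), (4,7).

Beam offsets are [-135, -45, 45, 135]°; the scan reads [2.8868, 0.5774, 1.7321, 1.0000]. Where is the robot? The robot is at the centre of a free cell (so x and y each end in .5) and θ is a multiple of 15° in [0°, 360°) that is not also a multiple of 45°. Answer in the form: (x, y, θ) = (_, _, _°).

(x, y, θ) = (2.5, 2.5, 105°)

The pose lattice has 28·16 = 448 candidates. Test each by forward raycasting.
  (3.5, 6.5, 15°): beam 2 = 1.7321 ≠ 0.5774 ✗
  (4.5, 1.5, 75°): beam 1 = 0.5774 ≠ 2.8868 ✗
  (3.5, 1.5, 330°): beam 1 = 1.5529 ≠ 2.8868 ✗
  …
  (2.5, 2.5, 105°): r_1=2.8868, r_2=0.5774, r_3=1.7321, r_4=1.0000 — all match ✓
Unique over the lattice → pose = (2.5, 2.5, 105°).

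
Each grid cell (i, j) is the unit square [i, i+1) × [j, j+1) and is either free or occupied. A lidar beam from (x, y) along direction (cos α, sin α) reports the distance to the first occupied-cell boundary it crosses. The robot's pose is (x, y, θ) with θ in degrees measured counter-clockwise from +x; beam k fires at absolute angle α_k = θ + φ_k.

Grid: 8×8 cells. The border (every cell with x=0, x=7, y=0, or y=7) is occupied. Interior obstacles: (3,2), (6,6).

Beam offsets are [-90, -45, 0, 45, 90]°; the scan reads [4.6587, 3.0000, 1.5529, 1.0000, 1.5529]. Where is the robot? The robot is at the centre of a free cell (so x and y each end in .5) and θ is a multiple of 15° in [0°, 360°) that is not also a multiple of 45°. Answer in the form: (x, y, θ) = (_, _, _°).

Candidates: 34 free-cell centres × 16 headings = 544 poses. Raycast each; keep the one whose scan matches to 4 dp.
  (2.5, 2.5, 105°): beam 1 = 0.5176 ≠ 4.6587 ✗
  (1.5, 6.5, 120°): beam 1 = 1.0000 ≠ 4.6587 ✗
  (1.5, 4.5, 300°): beam 1 = 0.5774 ≠ 4.6587 ✗
  (1.5, 1.5, 330°): beam 1 = 0.5774 ≠ 4.6587 ✗
  (5.5, 5.5, 285°): beam 3 = 4.6587 ≠ 1.5529 ✗
  …
  (5.5, 5.5, 345°): r_1=4.6587, r_2=3.0000, r_3=1.5529, r_4=1.0000, r_5=1.5529 — all match ✓
Only this pose fits every beam.

(x, y, θ) = (5.5, 5.5, 345°)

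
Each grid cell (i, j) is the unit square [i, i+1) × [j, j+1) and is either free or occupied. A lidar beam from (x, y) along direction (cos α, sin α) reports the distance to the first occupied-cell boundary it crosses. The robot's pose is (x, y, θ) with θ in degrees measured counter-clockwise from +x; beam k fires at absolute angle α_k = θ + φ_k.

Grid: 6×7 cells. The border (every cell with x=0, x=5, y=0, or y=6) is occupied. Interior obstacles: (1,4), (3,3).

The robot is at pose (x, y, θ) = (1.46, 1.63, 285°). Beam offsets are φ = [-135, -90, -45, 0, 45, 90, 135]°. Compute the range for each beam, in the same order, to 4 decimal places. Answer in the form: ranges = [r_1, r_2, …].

beam 1: φ=-135°, α=150°
  cosα=-0.8660 sinα=0.5000 | (1,1) | tMaxX 0.5312 tMaxY 0.7400 | tΔX 1.1547 tΔY 2.0000
    t=0.5312 [x] (0,1) — stop
  → r_1 = 0.5312
beam 2: φ=-90°, α=195°
  cosα=-0.9659 sinα=-0.2588 | (1,1) | tMaxX 0.4762 tMaxY 2.4341 | tΔX 1.0353 tΔY 3.8637
    t=0.4762 [x] (0,1) — stop
  → r_2 = 0.4762
beam 3: φ=-45°, α=240°
  cosα=-0.5000 sinα=-0.8660 | (1,1) | tMaxX 0.9200 tMaxY 0.7275 | tΔX 2.0000 tΔY 1.1547
    t=0.7275 [y] (1,0) — stop
  → r_3 = 0.7275
beam 4: φ=0°, α=285°
  cosα=0.2588 sinα=-0.9659 | (1,1) | tMaxX 2.0864 tMaxY 0.6522 | tΔX 3.8637 tΔY 1.0353
    t=0.6522 [y] (1,0) — stop
  → r_4 = 0.6522
beam 5: φ=45°, α=330°
  cosα=0.8660 sinα=-0.5000 | (1,1) | tMaxX 0.6235 tMaxY 1.2600 | tΔX 1.1547 tΔY 2.0000
    t=0.6235 [x] (2,1)
    t=1.2600 [y] (2,0) — stop
  → r_5 = 1.2600
beam 6: φ=90°, α=15°
  cosα=0.9659 sinα=0.2588 | (1,1) | tMaxX 0.5590 tMaxY 1.4296 | tΔX 1.0353 tΔY 3.8637
    t=0.5590 [x] (2,1)
    t=1.4296 [y] (2,2)
    t=1.5943 [x] (3,2)
    t=2.6296 [x] (4,2)
    t=3.6649 [x] (5,2) — stop
  → r_6 = 3.6649
beam 7: φ=135°, α=60°
  cosα=0.5000 sinα=0.8660 | (1,1) | tMaxX 1.0800 tMaxY 0.4272 | tΔX 2.0000 tΔY 1.1547
    t=0.4272 [y] (1,2)
    t=1.0800 [x] (2,2)
    t=1.5819 [y] (2,3)
    t=2.7366 [y] (2,4)
    t=3.0800 [x] (3,4)
    t=3.8913 [y] (3,5)
    t=5.0460 [y] (3,6) — stop
  → r_7 = 5.0460

ranges = [0.5312, 0.4762, 0.7275, 0.6522, 1.2600, 3.6649, 5.0460]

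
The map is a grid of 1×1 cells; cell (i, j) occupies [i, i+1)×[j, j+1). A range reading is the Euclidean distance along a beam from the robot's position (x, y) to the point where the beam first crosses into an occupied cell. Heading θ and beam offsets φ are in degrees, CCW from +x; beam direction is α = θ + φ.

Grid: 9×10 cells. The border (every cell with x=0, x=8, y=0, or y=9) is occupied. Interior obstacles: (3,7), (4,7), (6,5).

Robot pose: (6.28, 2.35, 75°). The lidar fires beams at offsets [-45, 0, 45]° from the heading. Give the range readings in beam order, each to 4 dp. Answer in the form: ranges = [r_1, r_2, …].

beam 1: φ=-45°, α=30°
  d=(0.8660,0.5000)  start (6,2)  tX=0.8314 tY=1.3000  stride 1/|dx|=1.1547 1/|dy|=2.0000
    cross x-line → (7,2), t=0.8314
    cross y-line → (7,3), t=1.3000
    cross x-line → (8,3), t=1.9861 (wall)
  → r_1 = 1.9861
beam 2: φ=0°, α=75°
  d=(0.2588,0.9659)  start (6,2)  tX=2.7819 tY=0.6729  stride 1/|dx|=3.8637 1/|dy|=1.0353
    cross y-line → (6,3), t=0.6729
    cross y-line → (6,4), t=1.7082
    cross y-line → (6,5), t=2.7435 (wall)
  → r_2 = 2.7435
beam 3: φ=45°, α=120°
  d=(-0.5000,0.8660)  start (6,2)  tX=0.5600 tY=0.7506  stride 1/|dx|=2.0000 1/|dy|=1.1547
    cross x-line → (5,2), t=0.5600
    cross y-line → (5,3), t=0.7506
    cross y-line → (5,4), t=1.9053
    cross x-line → (4,4), t=2.5600
    cross y-line → (4,5), t=3.0600
    cross y-line → (4,6), t=4.2147
    cross x-line → (3,6), t=4.5600
    cross y-line → (3,7), t=5.3694 (wall)
  → r_3 = 5.3694

ranges = [1.9861, 2.7435, 5.3694]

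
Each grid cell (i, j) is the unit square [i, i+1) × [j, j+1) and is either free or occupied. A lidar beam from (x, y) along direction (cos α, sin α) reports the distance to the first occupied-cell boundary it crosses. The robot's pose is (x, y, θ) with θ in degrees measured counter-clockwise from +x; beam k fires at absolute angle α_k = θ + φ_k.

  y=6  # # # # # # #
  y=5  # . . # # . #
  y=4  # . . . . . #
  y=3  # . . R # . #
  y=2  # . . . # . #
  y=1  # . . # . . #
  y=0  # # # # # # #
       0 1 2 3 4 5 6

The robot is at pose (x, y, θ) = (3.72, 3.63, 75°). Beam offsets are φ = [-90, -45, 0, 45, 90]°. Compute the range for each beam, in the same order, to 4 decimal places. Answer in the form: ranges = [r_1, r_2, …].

beam 1: φ=-90°, α=345°
  dir = (cos 345°, sin 345°) = (0.9659, -0.2588); from cell (3,3)
  next x-line at t=0.2899, next y-line at t=2.4341; Δt_x=1.0353, Δt_y=3.8637
    x: enter (4,3) at t=0.2899 ← occupied
  → r_1 = 0.2899
beam 2: φ=-45°, α=30°
  dir = (cos 30°, sin 30°) = (0.8660, 0.5000); from cell (3,3)
  next x-line at t=0.3233, next y-line at t=0.7400; Δt_x=1.1547, Δt_y=2.0000
    x: enter (4,3) at t=0.3233 ← occupied
  → r_2 = 0.3233
beam 3: φ=0°, α=75°
  dir = (cos 75°, sin 75°) = (0.2588, 0.9659); from cell (3,3)
  next x-line at t=1.0818, next y-line at t=0.3831; Δt_x=3.8637, Δt_y=1.0353
    y: enter (3,4) at t=0.3831
    x: enter (4,4) at t=1.0818
    y: enter (4,5) at t=1.4183 ← occupied
  → r_3 = 1.4183
beam 4: φ=45°, α=120°
  dir = (cos 120°, sin 120°) = (-0.5000, 0.8660); from cell (3,3)
  next x-line at t=1.4400, next y-line at t=0.4272; Δt_x=2.0000, Δt_y=1.1547
    y: enter (3,4) at t=0.4272
    x: enter (2,4) at t=1.4400
    y: enter (2,5) at t=1.5819
    y: enter (2,6) at t=2.7366 ← occupied
  → r_4 = 2.7366
beam 5: φ=90°, α=165°
  dir = (cos 165°, sin 165°) = (-0.9659, 0.2588); from cell (3,3)
  next x-line at t=0.7454, next y-line at t=1.4296; Δt_x=1.0353, Δt_y=3.8637
    x: enter (2,3) at t=0.7454
    y: enter (2,4) at t=1.4296
    x: enter (1,4) at t=1.7807
    x: enter (0,4) at t=2.8160 ← occupied
  → r_5 = 2.8160

ranges = [0.2899, 0.3233, 1.4183, 2.7366, 2.8160]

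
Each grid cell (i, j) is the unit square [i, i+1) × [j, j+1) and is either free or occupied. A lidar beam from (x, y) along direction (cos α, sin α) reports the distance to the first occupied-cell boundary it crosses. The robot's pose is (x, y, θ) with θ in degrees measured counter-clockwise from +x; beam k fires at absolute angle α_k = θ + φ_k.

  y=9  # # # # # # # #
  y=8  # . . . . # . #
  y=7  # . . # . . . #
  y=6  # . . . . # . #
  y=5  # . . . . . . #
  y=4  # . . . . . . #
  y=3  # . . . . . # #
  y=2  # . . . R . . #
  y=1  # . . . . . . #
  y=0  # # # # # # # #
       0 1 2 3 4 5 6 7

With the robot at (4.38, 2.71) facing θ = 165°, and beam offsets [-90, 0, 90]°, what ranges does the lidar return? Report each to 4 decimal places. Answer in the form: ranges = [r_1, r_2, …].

beam 1: φ=-90°, α=75°
  d=(0.2588,0.9659)  start (4,2)  tX=2.3955 tY=0.3002  stride 1/|dx|=3.8637 1/|dy|=1.0353
    cross y-line → (4,3), t=0.3002
    cross y-line → (4,4), t=1.3355
    cross y-line → (4,5), t=2.3708
    cross x-line → (5,5), t=2.3955
    cross y-line → (5,6), t=3.4061 (wall)
  → r_1 = 3.4061
beam 2: φ=0°, α=165°
  d=(-0.9659,0.2588)  start (4,2)  tX=0.3934 tY=1.1205  stride 1/|dx|=1.0353 1/|dy|=3.8637
    cross x-line → (3,2), t=0.3934
    cross y-line → (3,3), t=1.1205
    cross x-line → (2,3), t=1.4287
    cross x-line → (1,3), t=2.4640
    cross x-line → (0,3), t=3.4992 (wall)
  → r_2 = 3.4992
beam 3: φ=90°, α=255°
  d=(-0.2588,-0.9659)  start (4,2)  tX=1.4682 tY=0.7350  stride 1/|dx|=3.8637 1/|dy|=1.0353
    cross y-line → (4,1), t=0.7350
    cross x-line → (3,1), t=1.4682
    cross y-line → (3,0), t=1.7703 (wall)
  → r_3 = 1.7703

ranges = [3.4061, 3.4992, 1.7703]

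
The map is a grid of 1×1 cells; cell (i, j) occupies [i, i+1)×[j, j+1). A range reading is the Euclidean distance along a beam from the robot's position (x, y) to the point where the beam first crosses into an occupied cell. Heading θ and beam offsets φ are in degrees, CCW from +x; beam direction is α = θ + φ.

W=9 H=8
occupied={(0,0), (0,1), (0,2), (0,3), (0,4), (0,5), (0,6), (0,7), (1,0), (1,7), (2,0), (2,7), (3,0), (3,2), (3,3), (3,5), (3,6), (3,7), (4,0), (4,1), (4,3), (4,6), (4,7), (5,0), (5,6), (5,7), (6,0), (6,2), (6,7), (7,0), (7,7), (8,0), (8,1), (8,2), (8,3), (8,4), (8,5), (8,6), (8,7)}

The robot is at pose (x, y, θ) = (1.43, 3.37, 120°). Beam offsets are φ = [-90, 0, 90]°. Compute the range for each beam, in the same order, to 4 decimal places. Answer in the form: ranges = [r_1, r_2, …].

beam 1: φ=-90°, α=30°
  cosα=0.8660 sinα=0.5000 | (1,3) | tMaxX 0.6582 tMaxY 1.2600 | tΔX 1.1547 tΔY 2.0000
    t=0.6582 [x] (2,3)
    t=1.2600 [y] (2,4)
    t=1.8129 [x] (3,4)
    t=2.9676 [x] (4,4)
    t=3.2600 [y] (4,5)
    t=4.1223 [x] (5,5)
    t=5.2600 [y] (5,6) — stop
  → r_1 = 5.2600
beam 2: φ=0°, α=120°
  cosα=-0.5000 sinα=0.8660 | (1,3) | tMaxX 0.8600 tMaxY 0.7275 | tΔX 2.0000 tΔY 1.1547
    t=0.7275 [y] (1,4)
    t=0.8600 [x] (0,4) — stop
  → r_2 = 0.8600
beam 3: φ=90°, α=210°
  cosα=-0.8660 sinα=-0.5000 | (1,3) | tMaxX 0.4965 tMaxY 0.7400 | tΔX 1.1547 tΔY 2.0000
    t=0.4965 [x] (0,3) — stop
  → r_3 = 0.4965

ranges = [5.2600, 0.8600, 0.4965]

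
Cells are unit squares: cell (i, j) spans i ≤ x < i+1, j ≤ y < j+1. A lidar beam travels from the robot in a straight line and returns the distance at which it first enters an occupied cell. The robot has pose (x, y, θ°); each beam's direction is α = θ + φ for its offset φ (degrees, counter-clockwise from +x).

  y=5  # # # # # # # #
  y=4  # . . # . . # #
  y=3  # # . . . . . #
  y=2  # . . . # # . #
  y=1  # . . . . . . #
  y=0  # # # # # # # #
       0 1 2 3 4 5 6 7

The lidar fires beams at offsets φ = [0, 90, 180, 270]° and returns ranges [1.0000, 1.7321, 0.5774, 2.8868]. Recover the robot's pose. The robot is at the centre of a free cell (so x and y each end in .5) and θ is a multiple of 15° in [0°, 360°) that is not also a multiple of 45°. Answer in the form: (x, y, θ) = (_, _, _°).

Candidates: 19 free-cell centres × 16 headings = 304 poses. Raycast each; keep the one whose scan matches to 4 dp.
  (2.5, 1.5, 105°): beam 1 = 1.9319 ≠ 1.0000 ✗
  (1.5, 4.5, 15°): beam 1 = 1.5529 ≠ 1.0000 ✗
  (1.5, 1.5, 285°): beam 1 = 0.5176 ≠ 1.0000 ✗
  (4.5, 1.5, 150°): beam 1 = 3.0000 ≠ 1.0000 ✗
  …
  (2.5, 3.5, 30°): r_1=1.0000, r_2=1.7321, r_3=0.5774, r_4=2.8868 — all match ✓
Only this pose fits every beam.

(x, y, θ) = (2.5, 3.5, 30°)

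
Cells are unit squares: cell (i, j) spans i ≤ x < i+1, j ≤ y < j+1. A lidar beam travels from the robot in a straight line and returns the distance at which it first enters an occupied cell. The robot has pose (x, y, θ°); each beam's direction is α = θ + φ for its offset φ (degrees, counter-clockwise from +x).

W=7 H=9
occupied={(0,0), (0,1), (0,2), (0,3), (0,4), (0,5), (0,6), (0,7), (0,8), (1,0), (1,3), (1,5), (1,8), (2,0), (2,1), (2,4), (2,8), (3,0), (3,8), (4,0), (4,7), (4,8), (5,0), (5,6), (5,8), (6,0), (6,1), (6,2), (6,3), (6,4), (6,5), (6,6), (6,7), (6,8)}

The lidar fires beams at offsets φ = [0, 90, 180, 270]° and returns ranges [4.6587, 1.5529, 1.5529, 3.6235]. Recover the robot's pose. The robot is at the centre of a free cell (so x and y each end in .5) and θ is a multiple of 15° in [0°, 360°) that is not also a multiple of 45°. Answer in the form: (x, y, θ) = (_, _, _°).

(x, y, θ) = (4.5, 5.5, 255°)

Enumerate (i+0.5, j+0.5, θ) over the 29 free cells and 16 admissible headings. For each, cast all 4 beams and compare to the given ranges.
  (2.5, 3.5, 120°): beam 1 = 0.5774 ≠ 4.6587 ✗
  (4.5, 4.5, 165°): beam 1 = 1.5529 ≠ 4.6587 ✗
  (4.5, 1.5, 195°): beam 1 = 1.5529 ≠ 4.6587 ✗
  (3.5, 7.5, 285°): beam 1 = 6.7293 ≠ 4.6587 ✗
  (2.5, 7.5, 150°): beam 1 = 1.0000 ≠ 4.6587 ✗
  …
  (4.5, 5.5, 255°): r_1=4.6587, r_2=1.5529, r_3=1.5529, r_4=3.6235 — all match ✓
Only this pose fits every beam.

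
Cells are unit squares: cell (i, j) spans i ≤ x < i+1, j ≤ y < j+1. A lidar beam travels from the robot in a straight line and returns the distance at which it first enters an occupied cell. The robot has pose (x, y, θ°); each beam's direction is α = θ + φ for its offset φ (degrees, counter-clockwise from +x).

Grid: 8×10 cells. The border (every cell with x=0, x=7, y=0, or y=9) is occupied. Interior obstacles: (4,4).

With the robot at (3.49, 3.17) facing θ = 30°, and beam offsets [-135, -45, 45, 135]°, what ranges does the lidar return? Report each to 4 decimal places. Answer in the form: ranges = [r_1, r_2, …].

ranges = [2.2465, 3.6338, 6.0357, 2.5778]

beam 1: φ=-135°, α=255°
  direction (-0.2588, -0.9659); cell (3,3); t to first gridline: x 1.8932, y 0.1760 (then +3.8637 / +1.0353)
    (3,2) via y @ 0.1760
    (3,1) via y @ 1.2113
    (2,1) via x @ 1.8932
    (2,0) via y @ 2.2465  # hit
  → r_1 = 2.2465
beam 2: φ=-45°, α=345°
  direction (0.9659, -0.2588); cell (3,3); t to first gridline: x 0.5280, y 0.6568 (then +1.0353 / +3.8637)
    (4,3) via x @ 0.5280
    (4,2) via y @ 0.6568
    (5,2) via x @ 1.5633
    (6,2) via x @ 2.5985
    (7,2) via x @ 3.6338  # hit
  → r_2 = 3.6338
beam 3: φ=45°, α=75°
  direction (0.2588, 0.9659); cell (3,3); t to first gridline: x 1.9705, y 0.8593 (then +3.8637 / +1.0353)
    (3,4) via y @ 0.8593
    (3,5) via y @ 1.8946
    (4,5) via x @ 1.9705
    (4,6) via y @ 2.9298
    (4,7) via y @ 3.9651
    (4,8) via y @ 5.0004
    (5,8) via x @ 5.8342
    (5,9) via y @ 6.0357  # hit
  → r_3 = 6.0357
beam 4: φ=135°, α=165°
  direction (-0.9659, 0.2588); cell (3,3); t to first gridline: x 0.5073, y 3.2069 (then +1.0353 / +3.8637)
    (2,3) via x @ 0.5073
    (1,3) via x @ 1.5426
    (0,3) via x @ 2.5778  # hit
  → r_4 = 2.5778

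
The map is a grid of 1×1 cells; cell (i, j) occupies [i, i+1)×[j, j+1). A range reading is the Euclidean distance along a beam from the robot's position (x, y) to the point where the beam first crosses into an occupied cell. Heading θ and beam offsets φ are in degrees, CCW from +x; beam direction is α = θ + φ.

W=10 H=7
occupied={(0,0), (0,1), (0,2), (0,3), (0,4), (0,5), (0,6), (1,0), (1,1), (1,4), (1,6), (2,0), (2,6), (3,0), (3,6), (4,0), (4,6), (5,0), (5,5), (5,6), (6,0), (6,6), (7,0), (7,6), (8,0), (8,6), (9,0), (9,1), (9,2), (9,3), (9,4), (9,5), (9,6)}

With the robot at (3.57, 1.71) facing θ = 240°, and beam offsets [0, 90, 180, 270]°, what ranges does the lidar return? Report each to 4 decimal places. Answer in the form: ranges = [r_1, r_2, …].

beam 1: φ=0°, α=240°
  d=(-0.5000,-0.8660)  start (3,1)  tX=1.1400 tY=0.8198  stride 1/|dx|=2.0000 1/|dy|=1.1547
    cross y-line → (3,0), t=0.8198 (wall)
  → r_1 = 0.8198
beam 2: φ=90°, α=330°
  d=(0.8660,-0.5000)  start (3,1)  tX=0.4965 tY=1.4200  stride 1/|dx|=1.1547 1/|dy|=2.0000
    cross x-line → (4,1), t=0.4965
    cross y-line → (4,0), t=1.4200 (wall)
  → r_2 = 1.4200
beam 3: φ=180°, α=60°
  d=(0.5000,0.8660)  start (3,1)  tX=0.8600 tY=0.3349  stride 1/|dx|=2.0000 1/|dy|=1.1547
    cross y-line → (3,2), t=0.3349
    cross x-line → (4,2), t=0.8600
    cross y-line → (4,3), t=1.4896
    cross y-line → (4,4), t=2.6443
    cross x-line → (5,4), t=2.8600
    cross y-line → (5,5), t=3.7990 (wall)
  → r_3 = 3.7990
beam 4: φ=270°, α=150°
  d=(-0.8660,0.5000)  start (3,1)  tX=0.6582 tY=0.5800  stride 1/|dx|=1.1547 1/|dy|=2.0000
    cross y-line → (3,2), t=0.5800
    cross x-line → (2,2), t=0.6582
    cross x-line → (1,2), t=1.8129
    cross y-line → (1,3), t=2.5800
    cross x-line → (0,3), t=2.9676 (wall)
  → r_4 = 2.9676

ranges = [0.8198, 1.4200, 3.7990, 2.9676]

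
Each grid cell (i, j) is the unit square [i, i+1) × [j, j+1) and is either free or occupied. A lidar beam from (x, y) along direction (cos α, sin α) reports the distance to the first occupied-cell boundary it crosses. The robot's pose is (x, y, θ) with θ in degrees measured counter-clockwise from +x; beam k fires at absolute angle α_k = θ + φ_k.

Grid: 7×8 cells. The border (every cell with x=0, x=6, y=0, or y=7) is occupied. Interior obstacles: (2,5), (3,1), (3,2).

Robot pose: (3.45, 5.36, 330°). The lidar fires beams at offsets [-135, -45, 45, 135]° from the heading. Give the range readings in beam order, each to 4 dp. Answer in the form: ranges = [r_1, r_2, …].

beam 1: φ=-135°, α=195°
  cosα=-0.9659 sinα=-0.2588 | (3,5) | tMaxX 0.4659 tMaxY 1.3909 | tΔX 1.0353 tΔY 3.8637
    t=0.4659 [x] (2,5) — stop
  → r_1 = 0.4659
beam 2: φ=-45°, α=285°
  cosα=0.2588 sinα=-0.9659 | (3,5) | tMaxX 2.1250 tMaxY 0.3727 | tΔX 3.8637 tΔY 1.0353
    t=0.3727 [y] (3,4)
    t=1.4080 [y] (3,3)
    t=2.1250 [x] (4,3)
    t=2.4433 [y] (4,2)
    t=3.4785 [y] (4,1)
    t=4.5138 [y] (4,0) — stop
  → r_2 = 4.5138
beam 3: φ=45°, α=15°
  cosα=0.9659 sinα=0.2588 | (3,5) | tMaxX 0.5694 tMaxY 2.4728 | tΔX 1.0353 tΔY 3.8637
    t=0.5694 [x] (4,5)
    t=1.6047 [x] (5,5)
    t=2.4728 [y] (5,6)
    t=2.6400 [x] (6,6) — stop
  → r_3 = 2.6400
beam 4: φ=135°, α=105°
  cosα=-0.2588 sinα=0.9659 | (3,5) | tMaxX 1.7387 tMaxY 0.6626 | tΔX 3.8637 tΔY 1.0353
    t=0.6626 [y] (3,6)
    t=1.6979 [y] (3,7) — stop
  → r_4 = 1.6979

ranges = [0.4659, 4.5138, 2.6400, 1.6979]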